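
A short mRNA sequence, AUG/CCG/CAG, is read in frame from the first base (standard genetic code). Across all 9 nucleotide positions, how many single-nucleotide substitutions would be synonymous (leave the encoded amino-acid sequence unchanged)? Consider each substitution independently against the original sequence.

4

Codon 1 (AUG, Met): 0 synonymous substitutions.
Codon 2 (CCG, Pro): 3 synonymous substitutions.
Codon 3 (CAG, Gln): 1 synonymous substitution.
Total: 0 + 3 + 1 = 4.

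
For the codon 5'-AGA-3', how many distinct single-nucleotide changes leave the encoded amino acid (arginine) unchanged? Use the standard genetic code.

2

Position 1: CGA → 1 synonymous.
Position 2: none → 0 synonymous.
Position 3: AGG → 1 synonymous.
Total: 1 + 0 + 1 = 2.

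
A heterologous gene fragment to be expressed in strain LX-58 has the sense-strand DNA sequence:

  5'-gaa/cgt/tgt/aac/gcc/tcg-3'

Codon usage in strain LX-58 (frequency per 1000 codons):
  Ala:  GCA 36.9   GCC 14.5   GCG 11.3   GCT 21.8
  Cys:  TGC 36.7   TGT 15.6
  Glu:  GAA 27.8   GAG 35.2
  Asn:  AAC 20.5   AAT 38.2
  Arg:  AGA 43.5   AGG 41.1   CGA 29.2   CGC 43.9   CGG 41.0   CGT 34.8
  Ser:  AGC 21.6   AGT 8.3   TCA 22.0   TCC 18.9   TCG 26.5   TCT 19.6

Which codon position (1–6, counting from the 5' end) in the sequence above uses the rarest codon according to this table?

Codon 1 GAA (Glu): 27.8 per 1000.
Codon 2 CGT (Arg): 34.8 per 1000.
Codon 3 TGT (Cys): 15.6 per 1000.
Codon 4 AAC (Asn): 20.5 per 1000.
Codon 5 GCC (Ala): 14.5 per 1000.
Codon 6 TCG (Ser): 26.5 per 1000.
Lowest frequency is 14.5 at codon 5.

5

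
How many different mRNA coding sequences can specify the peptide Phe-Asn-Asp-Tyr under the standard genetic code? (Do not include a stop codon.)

Phe: 2 codons.
Asn: 2 codons.
Asp: 2 codons.
Tyr: 2 codons.
2 × 2 × 2 × 2 = 16.

16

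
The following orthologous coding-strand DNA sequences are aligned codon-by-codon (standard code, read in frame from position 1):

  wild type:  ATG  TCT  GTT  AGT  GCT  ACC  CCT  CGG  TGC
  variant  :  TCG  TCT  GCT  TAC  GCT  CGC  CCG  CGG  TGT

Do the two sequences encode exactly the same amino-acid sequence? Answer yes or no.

no

Codon 1: ATG Met / TCG Ser — nonsynonymous.
Codon 2: TCT Ser / TCT Ser — identical.
Codon 3: GTT Val / GCT Ala — nonsynonymous.
Codon 4: AGT Ser / TAC Tyr — nonsynonymous.
Codon 5: GCT Ala / GCT Ala — identical.
Codon 6: ACC Thr / CGC Arg — nonsynonymous.
Codon 7: CCT Pro / CCG Pro — synonymous.
Codon 8: CGG Arg / CGG Arg — identical.
Codon 9: TGC Cys / TGT Cys — synonymous.
Nonsynonymous differences: 4 → different protein.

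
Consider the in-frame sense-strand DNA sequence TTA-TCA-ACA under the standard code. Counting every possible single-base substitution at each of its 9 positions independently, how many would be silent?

Codon 1 (TTA, Leu): 2 synonymous substitutions.
Codon 2 (TCA, Ser): 3 synonymous substitutions.
Codon 3 (ACA, Thr): 3 synonymous substitutions.
Total: 2 + 3 + 3 = 8.

8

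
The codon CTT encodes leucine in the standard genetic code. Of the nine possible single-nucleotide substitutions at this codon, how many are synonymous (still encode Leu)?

3

Position 1: none → 0 synonymous.
Position 2: none → 0 synonymous.
Position 3: CTC, CTA, CTG → 3 synonymous.
Total: 0 + 0 + 3 = 3.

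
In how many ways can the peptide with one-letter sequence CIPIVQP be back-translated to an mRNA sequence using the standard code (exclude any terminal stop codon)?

Cys: 2 codons.
Ile: 3 codons.
Pro: 4 codons.
Ile: 3 codons.
Val: 4 codons.
Gln: 2 codons.
Pro: 4 codons.
2 × 3 × 4 × 3 × 4 × 2 × 4 = 2304.

2304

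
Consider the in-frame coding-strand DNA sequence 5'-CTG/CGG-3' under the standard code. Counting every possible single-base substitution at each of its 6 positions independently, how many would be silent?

8

Codon 1 (CTG, Leu): 4 synonymous substitutions.
Codon 2 (CGG, Arg): 4 synonymous substitutions.
Total: 4 + 4 = 8.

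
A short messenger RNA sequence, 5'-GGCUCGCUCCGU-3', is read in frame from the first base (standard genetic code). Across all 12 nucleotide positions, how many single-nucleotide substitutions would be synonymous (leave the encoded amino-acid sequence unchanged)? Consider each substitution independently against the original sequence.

Codon 1 (GGC, Gly): 3 synonymous substitutions.
Codon 2 (UCG, Ser): 3 synonymous substitutions.
Codon 3 (CUC, Leu): 3 synonymous substitutions.
Codon 4 (CGU, Arg): 3 synonymous substitutions.
Total: 3 + 3 + 3 + 3 = 12.

12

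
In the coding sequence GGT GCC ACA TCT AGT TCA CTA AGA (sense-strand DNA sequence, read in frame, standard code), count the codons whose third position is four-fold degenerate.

6

Codon 1 GGT (Gly): third position 4-fold.
Codon 2 GCC (Ala): third position 4-fold.
Codon 3 ACA (Thr): third position 4-fold.
Codon 4 TCT (Ser): third position 4-fold.
Codon 5 AGT (Ser): third position 2-fold.
Codon 6 TCA (Ser): third position 4-fold.
Codon 7 CTA (Leu): third position 4-fold.
Codon 8 AGA (Arg): third position 2-fold.
Four-fold degenerate third positions: 6.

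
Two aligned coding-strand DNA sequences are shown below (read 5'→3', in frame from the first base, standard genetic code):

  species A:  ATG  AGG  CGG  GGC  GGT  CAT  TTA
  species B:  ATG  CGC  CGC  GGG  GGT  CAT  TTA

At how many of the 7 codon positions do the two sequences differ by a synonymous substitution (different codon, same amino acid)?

Codon 1: ATG Met / ATG Met — identical.
Codon 2: AGG Arg / CGC Arg — synonymous.
Codon 3: CGG Arg / CGC Arg — synonymous.
Codon 4: GGC Gly / GGG Gly — synonymous.
Codon 5: GGT Gly / GGT Gly — identical.
Codon 6: CAT His / CAT His — identical.
Codon 7: TTA Leu / TTA Leu — identical.
Synonymous differences: 3.

3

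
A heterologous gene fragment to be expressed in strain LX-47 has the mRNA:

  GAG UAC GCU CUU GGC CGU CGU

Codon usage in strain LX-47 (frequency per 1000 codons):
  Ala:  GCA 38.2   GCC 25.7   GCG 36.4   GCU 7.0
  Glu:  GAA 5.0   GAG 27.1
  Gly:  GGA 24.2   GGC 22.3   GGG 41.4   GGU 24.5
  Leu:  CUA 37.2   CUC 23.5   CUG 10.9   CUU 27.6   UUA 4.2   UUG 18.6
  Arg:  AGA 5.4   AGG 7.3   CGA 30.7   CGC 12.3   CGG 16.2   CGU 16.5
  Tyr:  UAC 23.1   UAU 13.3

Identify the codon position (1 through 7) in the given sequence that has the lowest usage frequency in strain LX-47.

3

Codon 1 GAG (Glu): 27.1 per 1000.
Codon 2 UAC (Tyr): 23.1 per 1000.
Codon 3 GCU (Ala): 7.0 per 1000.
Codon 4 CUU (Leu): 27.6 per 1000.
Codon 5 GGC (Gly): 22.3 per 1000.
Codon 6 CGU (Arg): 16.5 per 1000.
Codon 7 CGU (Arg): 16.5 per 1000.
Lowest frequency is 7.0 at codon 3.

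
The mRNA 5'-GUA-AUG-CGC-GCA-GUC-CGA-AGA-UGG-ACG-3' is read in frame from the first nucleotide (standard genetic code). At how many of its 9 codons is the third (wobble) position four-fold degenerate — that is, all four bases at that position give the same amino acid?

Codon 1 GUA (Val): third position 4-fold.
Codon 2 AUG (Met): third position 1-fold.
Codon 3 CGC (Arg): third position 4-fold.
Codon 4 GCA (Ala): third position 4-fold.
Codon 5 GUC (Val): third position 4-fold.
Codon 6 CGA (Arg): third position 4-fold.
Codon 7 AGA (Arg): third position 2-fold.
Codon 8 UGG (Trp): third position 1-fold.
Codon 9 ACG (Thr): third position 4-fold.
Four-fold degenerate third positions: 6.

6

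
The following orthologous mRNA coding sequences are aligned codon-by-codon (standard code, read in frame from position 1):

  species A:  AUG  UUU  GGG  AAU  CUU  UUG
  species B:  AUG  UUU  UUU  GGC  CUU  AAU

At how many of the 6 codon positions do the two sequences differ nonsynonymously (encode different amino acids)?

3

Codon 1: AUG Met / AUG Met — identical.
Codon 2: UUU Phe / UUU Phe — identical.
Codon 3: GGG Gly / UUU Phe — nonsynonymous.
Codon 4: AAU Asn / GGC Gly — nonsynonymous.
Codon 5: CUU Leu / CUU Leu — identical.
Codon 6: UUG Leu / AAU Asn — nonsynonymous.
Nonsynonymous differences: 3.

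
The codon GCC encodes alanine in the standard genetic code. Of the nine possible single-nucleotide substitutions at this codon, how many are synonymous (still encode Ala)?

3

Position 1: none → 0 synonymous.
Position 2: none → 0 synonymous.
Position 3: GCU, GCA, GCG → 3 synonymous.
Total: 0 + 0 + 3 = 3.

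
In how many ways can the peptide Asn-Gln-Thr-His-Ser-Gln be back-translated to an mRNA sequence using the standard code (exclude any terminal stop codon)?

384

Asn: 2 codons.
Gln: 2 codons.
Thr: 4 codons.
His: 2 codons.
Ser: 6 codons.
Gln: 2 codons.
2 × 2 × 4 × 2 × 6 × 2 = 384.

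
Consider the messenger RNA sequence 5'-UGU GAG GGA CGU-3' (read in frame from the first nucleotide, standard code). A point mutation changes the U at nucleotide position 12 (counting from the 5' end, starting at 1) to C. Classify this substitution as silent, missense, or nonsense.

silent

Position 12 falls in codon 4: CGU → Arg.
After the substitution the codon is CGC → Arg.
Both encode Arg, so the change is synonymous.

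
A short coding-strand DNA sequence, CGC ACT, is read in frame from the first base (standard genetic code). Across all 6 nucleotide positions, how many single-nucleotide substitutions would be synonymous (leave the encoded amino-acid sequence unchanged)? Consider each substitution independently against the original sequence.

Codon 1 (CGC, Arg): 3 synonymous substitutions.
Codon 2 (ACT, Thr): 3 synonymous substitutions.
Total: 3 + 3 = 6.

6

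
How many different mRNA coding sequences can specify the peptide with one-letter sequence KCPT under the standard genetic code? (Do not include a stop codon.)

Lys: 2 codons.
Cys: 2 codons.
Pro: 4 codons.
Thr: 4 codons.
2 × 2 × 4 × 4 = 64.

64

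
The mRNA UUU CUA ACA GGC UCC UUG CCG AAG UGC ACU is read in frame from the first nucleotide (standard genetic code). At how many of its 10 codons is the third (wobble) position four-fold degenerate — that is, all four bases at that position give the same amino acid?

Codon 1 UUU (Phe): third position 2-fold.
Codon 2 CUA (Leu): third position 4-fold.
Codon 3 ACA (Thr): third position 4-fold.
Codon 4 GGC (Gly): third position 4-fold.
Codon 5 UCC (Ser): third position 4-fold.
Codon 6 UUG (Leu): third position 2-fold.
Codon 7 CCG (Pro): third position 4-fold.
Codon 8 AAG (Lys): third position 2-fold.
Codon 9 UGC (Cys): third position 2-fold.
Codon 10 ACU (Thr): third position 4-fold.
Four-fold degenerate third positions: 6.

6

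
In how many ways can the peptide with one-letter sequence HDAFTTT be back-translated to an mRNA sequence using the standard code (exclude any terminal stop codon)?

2048

His: 2 codons.
Asp: 2 codons.
Ala: 4 codons.
Phe: 2 codons.
Thr: 4 codons.
Thr: 4 codons.
Thr: 4 codons.
2 × 2 × 4 × 2 × 4 × 4 × 4 = 2048.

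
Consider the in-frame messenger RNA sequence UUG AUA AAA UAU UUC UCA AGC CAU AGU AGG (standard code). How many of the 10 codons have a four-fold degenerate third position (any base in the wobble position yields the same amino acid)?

1

Codon 1 UUG (Leu): third position 2-fold.
Codon 2 AUA (Ile): third position 3-fold.
Codon 3 AAA (Lys): third position 2-fold.
Codon 4 UAU (Tyr): third position 2-fold.
Codon 5 UUC (Phe): third position 2-fold.
Codon 6 UCA (Ser): third position 4-fold.
Codon 7 AGC (Ser): third position 2-fold.
Codon 8 CAU (His): third position 2-fold.
Codon 9 AGU (Ser): third position 2-fold.
Codon 10 AGG (Arg): third position 2-fold.
Four-fold degenerate third positions: 1.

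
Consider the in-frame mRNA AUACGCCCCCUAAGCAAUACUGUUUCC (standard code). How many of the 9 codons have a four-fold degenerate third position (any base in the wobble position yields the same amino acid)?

6

Codon 1 AUA (Ile): third position 3-fold.
Codon 2 CGC (Arg): third position 4-fold.
Codon 3 CCC (Pro): third position 4-fold.
Codon 4 CUA (Leu): third position 4-fold.
Codon 5 AGC (Ser): third position 2-fold.
Codon 6 AAU (Asn): third position 2-fold.
Codon 7 ACU (Thr): third position 4-fold.
Codon 8 GUU (Val): third position 4-fold.
Codon 9 UCC (Ser): third position 4-fold.
Four-fold degenerate third positions: 6.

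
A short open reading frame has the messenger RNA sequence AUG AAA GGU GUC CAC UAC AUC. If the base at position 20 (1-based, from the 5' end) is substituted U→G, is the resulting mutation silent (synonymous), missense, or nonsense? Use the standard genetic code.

Position 20 falls in codon 7: AUC → Ile.
After the substitution the codon is AGC → Ser.
Ile ≠ Ser, so this is a missense mutation.

missense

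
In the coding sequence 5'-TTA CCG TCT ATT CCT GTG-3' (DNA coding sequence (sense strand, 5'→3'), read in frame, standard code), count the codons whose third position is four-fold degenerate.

4

Codon 1 TTA (Leu): third position 2-fold.
Codon 2 CCG (Pro): third position 4-fold.
Codon 3 TCT (Ser): third position 4-fold.
Codon 4 ATT (Ile): third position 3-fold.
Codon 5 CCT (Pro): third position 4-fold.
Codon 6 GTG (Val): third position 4-fold.
Four-fold degenerate third positions: 4.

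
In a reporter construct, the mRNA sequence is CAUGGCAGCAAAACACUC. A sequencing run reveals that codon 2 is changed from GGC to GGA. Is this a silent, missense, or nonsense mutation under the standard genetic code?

silent

Position 6 falls in codon 2: GGC → Gly.
After the substitution the codon is GGA → Gly.
Both encode Gly, so the change is synonymous.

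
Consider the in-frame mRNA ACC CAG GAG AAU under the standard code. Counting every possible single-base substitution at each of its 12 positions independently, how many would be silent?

Codon 1 (ACC, Thr): 3 synonymous substitutions.
Codon 2 (CAG, Gln): 1 synonymous substitution.
Codon 3 (GAG, Glu): 1 synonymous substitution.
Codon 4 (AAU, Asn): 1 synonymous substitution.
Total: 3 + 1 + 1 + 1 = 6.

6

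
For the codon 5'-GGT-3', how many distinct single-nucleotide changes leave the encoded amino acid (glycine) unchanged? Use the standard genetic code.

Position 1: none → 0 synonymous.
Position 2: none → 0 synonymous.
Position 3: GGC, GGA, GGG → 3 synonymous.
Total: 0 + 0 + 3 = 3.

3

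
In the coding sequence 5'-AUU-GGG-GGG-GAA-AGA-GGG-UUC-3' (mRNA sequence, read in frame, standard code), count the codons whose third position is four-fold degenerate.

Codon 1 AUU (Ile): third position 3-fold.
Codon 2 GGG (Gly): third position 4-fold.
Codon 3 GGG (Gly): third position 4-fold.
Codon 4 GAA (Glu): third position 2-fold.
Codon 5 AGA (Arg): third position 2-fold.
Codon 6 GGG (Gly): third position 4-fold.
Codon 7 UUC (Phe): third position 2-fold.
Four-fold degenerate third positions: 3.

3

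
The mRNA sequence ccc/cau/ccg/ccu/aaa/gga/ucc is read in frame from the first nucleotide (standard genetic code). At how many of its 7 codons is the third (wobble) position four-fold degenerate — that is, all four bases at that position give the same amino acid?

Codon 1 CCC (Pro): third position 4-fold.
Codon 2 CAU (His): third position 2-fold.
Codon 3 CCG (Pro): third position 4-fold.
Codon 4 CCU (Pro): third position 4-fold.
Codon 5 AAA (Lys): third position 2-fold.
Codon 6 GGA (Gly): third position 4-fold.
Codon 7 UCC (Ser): third position 4-fold.
Four-fold degenerate third positions: 5.

5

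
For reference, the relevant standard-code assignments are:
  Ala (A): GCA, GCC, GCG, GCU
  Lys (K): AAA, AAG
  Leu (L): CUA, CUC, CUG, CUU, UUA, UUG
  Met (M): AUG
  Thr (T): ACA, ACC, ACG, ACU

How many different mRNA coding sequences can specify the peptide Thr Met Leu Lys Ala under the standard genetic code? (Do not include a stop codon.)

192

Thr: 4 codons.
Met: 1 codon.
Leu: 6 codons.
Lys: 2 codons.
Ala: 4 codons.
4 × 1 × 6 × 2 × 4 = 192.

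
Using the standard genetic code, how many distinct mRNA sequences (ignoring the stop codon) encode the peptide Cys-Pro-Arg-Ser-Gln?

576

Cys: 2 codons.
Pro: 4 codons.
Arg: 6 codons.
Ser: 6 codons.
Gln: 2 codons.
2 × 4 × 6 × 6 × 2 = 576.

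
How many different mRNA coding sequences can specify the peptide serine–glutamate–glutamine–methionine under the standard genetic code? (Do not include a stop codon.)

24

Ser: 6 codons.
Glu: 2 codons.
Gln: 2 codons.
Met: 1 codon.
6 × 2 × 2 × 1 = 24.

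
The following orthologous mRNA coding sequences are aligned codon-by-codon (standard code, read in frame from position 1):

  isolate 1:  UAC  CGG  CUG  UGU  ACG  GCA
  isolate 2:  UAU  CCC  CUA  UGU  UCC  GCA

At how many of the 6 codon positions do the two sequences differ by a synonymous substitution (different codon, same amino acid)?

Codon 1: UAC Tyr / UAU Tyr — synonymous.
Codon 2: CGG Arg / CCC Pro — nonsynonymous.
Codon 3: CUG Leu / CUA Leu — synonymous.
Codon 4: UGU Cys / UGU Cys — identical.
Codon 5: ACG Thr / UCC Ser — nonsynonymous.
Codon 6: GCA Ala / GCA Ala — identical.
Synonymous differences: 2.

2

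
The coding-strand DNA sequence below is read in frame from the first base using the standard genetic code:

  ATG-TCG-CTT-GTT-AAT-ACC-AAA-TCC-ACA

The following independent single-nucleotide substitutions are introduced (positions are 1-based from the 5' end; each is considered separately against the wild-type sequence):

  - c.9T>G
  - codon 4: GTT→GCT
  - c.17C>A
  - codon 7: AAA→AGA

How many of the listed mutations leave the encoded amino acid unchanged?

Codon 3: CTT (Leu) → CTG (Leu) — synonymous.
Codon 4: GTT (Val) → GCT (Ala) — missense.
Codon 6: ACC (Thr) → AAC (Asn) — missense.
Codon 7: AAA (Lys) → AGA (Arg) — missense.
Synonymous: 1 of 4.

1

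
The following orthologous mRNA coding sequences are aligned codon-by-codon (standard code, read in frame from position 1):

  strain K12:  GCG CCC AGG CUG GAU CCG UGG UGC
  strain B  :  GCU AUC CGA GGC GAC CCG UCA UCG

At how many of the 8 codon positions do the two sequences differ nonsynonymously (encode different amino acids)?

Codon 1: GCG Ala / GCU Ala — synonymous.
Codon 2: CCC Pro / AUC Ile — nonsynonymous.
Codon 3: AGG Arg / CGA Arg — synonymous.
Codon 4: CUG Leu / GGC Gly — nonsynonymous.
Codon 5: GAU Asp / GAC Asp — synonymous.
Codon 6: CCG Pro / CCG Pro — identical.
Codon 7: UGG Trp / UCA Ser — nonsynonymous.
Codon 8: UGC Cys / UCG Ser — nonsynonymous.
Nonsynonymous differences: 4.

4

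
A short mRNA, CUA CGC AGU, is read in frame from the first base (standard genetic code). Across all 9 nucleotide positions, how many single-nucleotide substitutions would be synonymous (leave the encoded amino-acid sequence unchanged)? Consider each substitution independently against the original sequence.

8

Codon 1 (CUA, Leu): 4 synonymous substitutions.
Codon 2 (CGC, Arg): 3 synonymous substitutions.
Codon 3 (AGU, Ser): 1 synonymous substitution.
Total: 4 + 3 + 1 = 8.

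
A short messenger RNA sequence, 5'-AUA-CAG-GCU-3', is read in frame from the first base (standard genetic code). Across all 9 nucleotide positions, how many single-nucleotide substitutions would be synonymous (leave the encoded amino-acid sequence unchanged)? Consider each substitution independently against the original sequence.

Codon 1 (AUA, Ile): 2 synonymous substitutions.
Codon 2 (CAG, Gln): 1 synonymous substitution.
Codon 3 (GCU, Ala): 3 synonymous substitutions.
Total: 2 + 1 + 3 = 6.

6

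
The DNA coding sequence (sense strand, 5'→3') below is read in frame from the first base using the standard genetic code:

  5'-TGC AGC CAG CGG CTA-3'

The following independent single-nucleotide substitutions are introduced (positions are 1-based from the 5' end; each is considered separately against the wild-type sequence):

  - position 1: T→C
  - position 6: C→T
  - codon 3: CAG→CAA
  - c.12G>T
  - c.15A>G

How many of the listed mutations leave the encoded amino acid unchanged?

4

Codon 1: TGC (Cys) → CGC (Arg) — missense.
Codon 2: AGC (Ser) → AGT (Ser) — synonymous.
Codon 3: CAG (Gln) → CAA (Gln) — synonymous.
Codon 4: CGG (Arg) → CGT (Arg) — synonymous.
Codon 5: CTA (Leu) → CTG (Leu) — synonymous.
Synonymous: 4 of 5.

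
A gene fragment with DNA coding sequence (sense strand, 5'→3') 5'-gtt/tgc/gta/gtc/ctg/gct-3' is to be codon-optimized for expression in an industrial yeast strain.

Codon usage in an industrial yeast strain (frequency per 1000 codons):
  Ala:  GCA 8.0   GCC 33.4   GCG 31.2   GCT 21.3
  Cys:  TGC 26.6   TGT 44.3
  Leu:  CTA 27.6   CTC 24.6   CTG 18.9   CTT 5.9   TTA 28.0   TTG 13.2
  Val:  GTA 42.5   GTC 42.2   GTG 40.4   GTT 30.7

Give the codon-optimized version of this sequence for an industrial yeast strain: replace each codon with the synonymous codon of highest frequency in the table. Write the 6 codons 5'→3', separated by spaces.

GTA TGT GTA GTA TTA GCC

Codon 1 (Val): best is GTA at 42.5.
Codon 2 (Cys): best is TGT at 44.3.
Codon 3 (Val): best is GTA at 42.5.
Codon 4 (Val): best is GTA at 42.5.
Codon 5 (Leu): best is TTA at 28.0.
Codon 6 (Ala): best is GCC at 33.4.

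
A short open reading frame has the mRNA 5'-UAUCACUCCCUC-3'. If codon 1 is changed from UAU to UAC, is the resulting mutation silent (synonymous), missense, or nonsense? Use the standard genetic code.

Position 3 falls in codon 1: UAU → Tyr.
After the substitution the codon is UAC → Tyr.
Both encode Tyr, so the change is synonymous.

silent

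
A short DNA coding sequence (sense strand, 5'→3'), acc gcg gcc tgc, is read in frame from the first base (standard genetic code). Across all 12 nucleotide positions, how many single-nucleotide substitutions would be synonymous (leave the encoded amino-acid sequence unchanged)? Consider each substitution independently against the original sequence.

10

Codon 1 (ACC, Thr): 3 synonymous substitutions.
Codon 2 (GCG, Ala): 3 synonymous substitutions.
Codon 3 (GCC, Ala): 3 synonymous substitutions.
Codon 4 (TGC, Cys): 1 synonymous substitution.
Total: 3 + 3 + 3 + 1 = 10.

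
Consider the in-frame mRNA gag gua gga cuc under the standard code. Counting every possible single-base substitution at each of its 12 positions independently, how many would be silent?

Codon 1 (GAG, Glu): 1 synonymous substitution.
Codon 2 (GUA, Val): 3 synonymous substitutions.
Codon 3 (GGA, Gly): 3 synonymous substitutions.
Codon 4 (CUC, Leu): 3 synonymous substitutions.
Total: 1 + 3 + 3 + 3 = 10.

10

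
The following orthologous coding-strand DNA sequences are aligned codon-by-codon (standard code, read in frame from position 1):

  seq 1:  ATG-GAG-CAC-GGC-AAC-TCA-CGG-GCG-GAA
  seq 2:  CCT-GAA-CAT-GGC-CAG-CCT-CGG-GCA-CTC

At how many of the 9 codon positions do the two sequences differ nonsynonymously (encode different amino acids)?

Codon 1: ATG Met / CCT Pro — nonsynonymous.
Codon 2: GAG Glu / GAA Glu — synonymous.
Codon 3: CAC His / CAT His — synonymous.
Codon 4: GGC Gly / GGC Gly — identical.
Codon 5: AAC Asn / CAG Gln — nonsynonymous.
Codon 6: TCA Ser / CCT Pro — nonsynonymous.
Codon 7: CGG Arg / CGG Arg — identical.
Codon 8: GCG Ala / GCA Ala — synonymous.
Codon 9: GAA Glu / CTC Leu — nonsynonymous.
Nonsynonymous differences: 4.

4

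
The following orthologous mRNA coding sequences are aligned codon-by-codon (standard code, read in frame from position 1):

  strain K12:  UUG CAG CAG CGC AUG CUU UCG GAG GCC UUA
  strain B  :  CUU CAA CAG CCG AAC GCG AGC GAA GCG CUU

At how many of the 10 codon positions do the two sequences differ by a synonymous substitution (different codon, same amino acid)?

Codon 1: UUG Leu / CUU Leu — synonymous.
Codon 2: CAG Gln / CAA Gln — synonymous.
Codon 3: CAG Gln / CAG Gln — identical.
Codon 4: CGC Arg / CCG Pro — nonsynonymous.
Codon 5: AUG Met / AAC Asn — nonsynonymous.
Codon 6: CUU Leu / GCG Ala — nonsynonymous.
Codon 7: UCG Ser / AGC Ser — synonymous.
Codon 8: GAG Glu / GAA Glu — synonymous.
Codon 9: GCC Ala / GCG Ala — synonymous.
Codon 10: UUA Leu / CUU Leu — synonymous.
Synonymous differences: 6.

6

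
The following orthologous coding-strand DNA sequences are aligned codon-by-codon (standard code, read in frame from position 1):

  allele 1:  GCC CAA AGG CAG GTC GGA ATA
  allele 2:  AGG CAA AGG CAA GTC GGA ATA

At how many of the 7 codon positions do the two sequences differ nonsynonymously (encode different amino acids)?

1

Codon 1: GCC Ala / AGG Arg — nonsynonymous.
Codon 2: CAA Gln / CAA Gln — identical.
Codon 3: AGG Arg / AGG Arg — identical.
Codon 4: CAG Gln / CAA Gln — synonymous.
Codon 5: GTC Val / GTC Val — identical.
Codon 6: GGA Gly / GGA Gly — identical.
Codon 7: ATA Ile / ATA Ile — identical.
Nonsynonymous differences: 1.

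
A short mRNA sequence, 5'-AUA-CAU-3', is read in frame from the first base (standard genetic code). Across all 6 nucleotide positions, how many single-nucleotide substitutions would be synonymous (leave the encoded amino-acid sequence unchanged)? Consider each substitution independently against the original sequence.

3

Codon 1 (AUA, Ile): 2 synonymous substitutions.
Codon 2 (CAU, His): 1 synonymous substitution.
Total: 2 + 1 = 3.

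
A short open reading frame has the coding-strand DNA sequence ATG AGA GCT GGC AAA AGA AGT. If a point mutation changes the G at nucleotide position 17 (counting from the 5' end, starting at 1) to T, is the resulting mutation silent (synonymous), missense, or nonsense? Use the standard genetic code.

Position 17 falls in codon 6: AGA → Arg.
After the substitution the codon is ATA → Ile.
Arg ≠ Ile, so this is a missense mutation.

missense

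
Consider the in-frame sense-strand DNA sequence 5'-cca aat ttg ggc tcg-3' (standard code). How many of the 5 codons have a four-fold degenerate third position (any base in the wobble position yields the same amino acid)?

Codon 1 CCA (Pro): third position 4-fold.
Codon 2 AAT (Asn): third position 2-fold.
Codon 3 TTG (Leu): third position 2-fold.
Codon 4 GGC (Gly): third position 4-fold.
Codon 5 TCG (Ser): third position 4-fold.
Four-fold degenerate third positions: 3.

3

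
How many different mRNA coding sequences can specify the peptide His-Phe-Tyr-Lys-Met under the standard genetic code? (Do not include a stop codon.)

His: 2 codons.
Phe: 2 codons.
Tyr: 2 codons.
Lys: 2 codons.
Met: 1 codon.
2 × 2 × 2 × 2 × 1 = 16.

16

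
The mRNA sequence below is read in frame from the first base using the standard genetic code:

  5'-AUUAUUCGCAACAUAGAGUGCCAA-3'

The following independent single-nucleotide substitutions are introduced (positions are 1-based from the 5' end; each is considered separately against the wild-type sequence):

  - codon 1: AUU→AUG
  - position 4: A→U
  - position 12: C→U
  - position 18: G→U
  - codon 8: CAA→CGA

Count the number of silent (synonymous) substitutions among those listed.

1

Codon 1: AUU (Ile) → AUG (Met) — missense.
Codon 2: AUU (Ile) → UUU (Phe) — missense.
Codon 4: AAC (Asn) → AAU (Asn) — synonymous.
Codon 6: GAG (Glu) → GAU (Asp) — missense.
Codon 8: CAA (Gln) → CGA (Arg) — missense.
Synonymous: 1 of 5.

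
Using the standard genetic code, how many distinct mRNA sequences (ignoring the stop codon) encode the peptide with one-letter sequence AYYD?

Ala: 4 codons.
Tyr: 2 codons.
Tyr: 2 codons.
Asp: 2 codons.
4 × 2 × 2 × 2 = 32.

32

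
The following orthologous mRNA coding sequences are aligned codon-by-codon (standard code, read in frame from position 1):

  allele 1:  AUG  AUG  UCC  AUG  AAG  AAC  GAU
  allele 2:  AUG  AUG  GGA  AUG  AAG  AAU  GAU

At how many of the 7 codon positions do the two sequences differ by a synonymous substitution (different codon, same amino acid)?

1

Codon 1: AUG Met / AUG Met — identical.
Codon 2: AUG Met / AUG Met — identical.
Codon 3: UCC Ser / GGA Gly — nonsynonymous.
Codon 4: AUG Met / AUG Met — identical.
Codon 5: AAG Lys / AAG Lys — identical.
Codon 6: AAC Asn / AAU Asn — synonymous.
Codon 7: GAU Asp / GAU Asp — identical.
Synonymous differences: 1.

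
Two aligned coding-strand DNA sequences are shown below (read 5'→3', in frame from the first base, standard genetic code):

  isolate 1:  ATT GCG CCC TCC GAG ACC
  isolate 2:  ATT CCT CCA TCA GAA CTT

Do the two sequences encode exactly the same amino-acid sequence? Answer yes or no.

no

Codon 1: ATT Ile / ATT Ile — identical.
Codon 2: GCG Ala / CCT Pro — nonsynonymous.
Codon 3: CCC Pro / CCA Pro — synonymous.
Codon 4: TCC Ser / TCA Ser — synonymous.
Codon 5: GAG Glu / GAA Glu — synonymous.
Codon 6: ACC Thr / CTT Leu — nonsynonymous.
Nonsynonymous differences: 2 → different protein.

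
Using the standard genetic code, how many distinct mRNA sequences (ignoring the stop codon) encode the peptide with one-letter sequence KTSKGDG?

Lys: 2 codons.
Thr: 4 codons.
Ser: 6 codons.
Lys: 2 codons.
Gly: 4 codons.
Asp: 2 codons.
Gly: 4 codons.
2 × 4 × 6 × 2 × 4 × 2 × 4 = 3072.

3072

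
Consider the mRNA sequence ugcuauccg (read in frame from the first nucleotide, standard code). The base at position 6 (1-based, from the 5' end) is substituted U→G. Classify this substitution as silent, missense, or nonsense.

Position 6 falls in codon 2: UAU → Tyr.
After the substitution the codon is UAG → Stop.
The new codon is a stop codon, so this is a nonsense mutation.

nonsense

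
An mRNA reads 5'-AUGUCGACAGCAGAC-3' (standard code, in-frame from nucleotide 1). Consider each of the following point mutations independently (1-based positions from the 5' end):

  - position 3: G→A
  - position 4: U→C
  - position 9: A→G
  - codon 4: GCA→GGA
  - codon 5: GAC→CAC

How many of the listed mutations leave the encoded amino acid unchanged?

1

Codon 1: AUG (Met) → AUA (Ile) — missense.
Codon 2: UCG (Ser) → CCG (Pro) — missense.
Codon 3: ACA (Thr) → ACG (Thr) — synonymous.
Codon 4: GCA (Ala) → GGA (Gly) — missense.
Codon 5: GAC (Asp) → CAC (His) — missense.
Synonymous: 1 of 5.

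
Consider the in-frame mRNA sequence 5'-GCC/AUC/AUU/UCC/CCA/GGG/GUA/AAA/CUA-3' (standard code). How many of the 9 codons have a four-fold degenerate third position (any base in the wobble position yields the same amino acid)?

6

Codon 1 GCC (Ala): third position 4-fold.
Codon 2 AUC (Ile): third position 3-fold.
Codon 3 AUU (Ile): third position 3-fold.
Codon 4 UCC (Ser): third position 4-fold.
Codon 5 CCA (Pro): third position 4-fold.
Codon 6 GGG (Gly): third position 4-fold.
Codon 7 GUA (Val): third position 4-fold.
Codon 8 AAA (Lys): third position 2-fold.
Codon 9 CUA (Leu): third position 4-fold.
Four-fold degenerate third positions: 6.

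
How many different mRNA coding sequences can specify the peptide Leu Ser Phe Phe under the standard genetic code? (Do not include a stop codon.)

Leu: 6 codons.
Ser: 6 codons.
Phe: 2 codons.
Phe: 2 codons.
6 × 6 × 2 × 2 = 144.

144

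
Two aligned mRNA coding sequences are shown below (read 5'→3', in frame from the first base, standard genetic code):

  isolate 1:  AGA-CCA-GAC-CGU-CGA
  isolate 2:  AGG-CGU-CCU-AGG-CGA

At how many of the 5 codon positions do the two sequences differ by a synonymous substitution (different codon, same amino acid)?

2

Codon 1: AGA Arg / AGG Arg — synonymous.
Codon 2: CCA Pro / CGU Arg — nonsynonymous.
Codon 3: GAC Asp / CCU Pro — nonsynonymous.
Codon 4: CGU Arg / AGG Arg — synonymous.
Codon 5: CGA Arg / CGA Arg — identical.
Synonymous differences: 2.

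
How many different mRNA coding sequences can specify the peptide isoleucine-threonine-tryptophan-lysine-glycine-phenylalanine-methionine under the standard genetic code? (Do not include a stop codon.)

192

Ile: 3 codons.
Thr: 4 codons.
Trp: 1 codon.
Lys: 2 codons.
Gly: 4 codons.
Phe: 2 codons.
Met: 1 codon.
3 × 4 × 1 × 2 × 4 × 2 × 1 = 192.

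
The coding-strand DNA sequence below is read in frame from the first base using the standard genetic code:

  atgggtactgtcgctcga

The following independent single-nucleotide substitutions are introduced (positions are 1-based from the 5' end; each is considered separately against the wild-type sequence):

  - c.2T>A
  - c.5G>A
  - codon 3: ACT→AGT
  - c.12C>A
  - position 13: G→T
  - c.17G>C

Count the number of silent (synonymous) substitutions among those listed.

Codon 1: ATG (Met) → AAG (Lys) — missense.
Codon 2: GGT (Gly) → GAT (Asp) — missense.
Codon 3: ACT (Thr) → AGT (Ser) — missense.
Codon 4: GTC (Val) → GTA (Val) — synonymous.
Codon 5: GCT (Ala) → TCT (Ser) — missense.
Codon 6: CGA (Arg) → CCA (Pro) — missense.
Synonymous: 1 of 6.

1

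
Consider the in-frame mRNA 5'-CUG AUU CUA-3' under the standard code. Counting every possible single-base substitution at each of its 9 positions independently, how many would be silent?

Codon 1 (CUG, Leu): 4 synonymous substitutions.
Codon 2 (AUU, Ile): 2 synonymous substitutions.
Codon 3 (CUA, Leu): 4 synonymous substitutions.
Total: 4 + 2 + 4 = 10.

10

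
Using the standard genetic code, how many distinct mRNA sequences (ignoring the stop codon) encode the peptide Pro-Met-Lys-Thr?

32

Pro: 4 codons.
Met: 1 codon.
Lys: 2 codons.
Thr: 4 codons.
4 × 1 × 2 × 4 = 32.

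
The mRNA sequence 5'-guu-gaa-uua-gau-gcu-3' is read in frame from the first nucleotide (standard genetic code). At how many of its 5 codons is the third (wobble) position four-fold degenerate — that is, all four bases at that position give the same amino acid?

Codon 1 GUU (Val): third position 4-fold.
Codon 2 GAA (Glu): third position 2-fold.
Codon 3 UUA (Leu): third position 2-fold.
Codon 4 GAU (Asp): third position 2-fold.
Codon 5 GCU (Ala): third position 4-fold.
Four-fold degenerate third positions: 2.

2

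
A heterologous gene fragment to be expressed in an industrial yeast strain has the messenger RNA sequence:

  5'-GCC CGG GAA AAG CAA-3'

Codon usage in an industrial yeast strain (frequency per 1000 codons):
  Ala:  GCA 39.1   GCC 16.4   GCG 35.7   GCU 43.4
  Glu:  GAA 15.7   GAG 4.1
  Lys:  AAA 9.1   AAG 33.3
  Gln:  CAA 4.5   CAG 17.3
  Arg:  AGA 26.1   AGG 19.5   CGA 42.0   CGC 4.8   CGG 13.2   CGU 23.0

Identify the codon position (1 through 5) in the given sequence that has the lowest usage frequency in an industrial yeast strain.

Codon 1 GCC (Ala): 16.4 per 1000.
Codon 2 CGG (Arg): 13.2 per 1000.
Codon 3 GAA (Glu): 15.7 per 1000.
Codon 4 AAG (Lys): 33.3 per 1000.
Codon 5 CAA (Gln): 4.5 per 1000.
Lowest frequency is 4.5 at codon 5.

5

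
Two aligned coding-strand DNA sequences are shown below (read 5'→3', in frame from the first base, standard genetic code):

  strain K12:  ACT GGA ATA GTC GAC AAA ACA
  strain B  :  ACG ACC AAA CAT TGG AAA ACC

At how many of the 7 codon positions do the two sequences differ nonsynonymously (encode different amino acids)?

Codon 1: ACT Thr / ACG Thr — synonymous.
Codon 2: GGA Gly / ACC Thr — nonsynonymous.
Codon 3: ATA Ile / AAA Lys — nonsynonymous.
Codon 4: GTC Val / CAT His — nonsynonymous.
Codon 5: GAC Asp / TGG Trp — nonsynonymous.
Codon 6: AAA Lys / AAA Lys — identical.
Codon 7: ACA Thr / ACC Thr — synonymous.
Nonsynonymous differences: 4.

4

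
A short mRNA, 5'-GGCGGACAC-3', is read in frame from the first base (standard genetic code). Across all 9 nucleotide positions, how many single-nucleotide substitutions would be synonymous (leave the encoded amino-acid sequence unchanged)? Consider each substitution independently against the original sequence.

Codon 1 (GGC, Gly): 3 synonymous substitutions.
Codon 2 (GGA, Gly): 3 synonymous substitutions.
Codon 3 (CAC, His): 1 synonymous substitution.
Total: 3 + 3 + 1 = 7.

7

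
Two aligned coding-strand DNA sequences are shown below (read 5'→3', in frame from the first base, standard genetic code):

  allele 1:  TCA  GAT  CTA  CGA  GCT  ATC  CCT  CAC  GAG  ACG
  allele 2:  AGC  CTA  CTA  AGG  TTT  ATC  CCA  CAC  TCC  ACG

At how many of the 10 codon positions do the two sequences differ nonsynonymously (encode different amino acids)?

3

Codon 1: TCA Ser / AGC Ser — synonymous.
Codon 2: GAT Asp / CTA Leu — nonsynonymous.
Codon 3: CTA Leu / CTA Leu — identical.
Codon 4: CGA Arg / AGG Arg — synonymous.
Codon 5: GCT Ala / TTT Phe — nonsynonymous.
Codon 6: ATC Ile / ATC Ile — identical.
Codon 7: CCT Pro / CCA Pro — synonymous.
Codon 8: CAC His / CAC His — identical.
Codon 9: GAG Glu / TCC Ser — nonsynonymous.
Codon 10: ACG Thr / ACG Thr — identical.
Nonsynonymous differences: 3.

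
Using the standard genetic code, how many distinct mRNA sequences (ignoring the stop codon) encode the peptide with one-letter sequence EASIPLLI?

62208

Glu: 2 codons.
Ala: 4 codons.
Ser: 6 codons.
Ile: 3 codons.
Pro: 4 codons.
Leu: 6 codons.
Leu: 6 codons.
Ile: 3 codons.
2 × 4 × 6 × 3 × 4 × 6 × 6 × 3 = 62208.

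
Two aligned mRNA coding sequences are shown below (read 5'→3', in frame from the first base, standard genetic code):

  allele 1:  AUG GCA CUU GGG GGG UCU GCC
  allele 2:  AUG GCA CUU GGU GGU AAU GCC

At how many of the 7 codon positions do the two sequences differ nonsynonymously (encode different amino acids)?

1

Codon 1: AUG Met / AUG Met — identical.
Codon 2: GCA Ala / GCA Ala — identical.
Codon 3: CUU Leu / CUU Leu — identical.
Codon 4: GGG Gly / GGU Gly — synonymous.
Codon 5: GGG Gly / GGU Gly — synonymous.
Codon 6: UCU Ser / AAU Asn — nonsynonymous.
Codon 7: GCC Ala / GCC Ala — identical.
Nonsynonymous differences: 1.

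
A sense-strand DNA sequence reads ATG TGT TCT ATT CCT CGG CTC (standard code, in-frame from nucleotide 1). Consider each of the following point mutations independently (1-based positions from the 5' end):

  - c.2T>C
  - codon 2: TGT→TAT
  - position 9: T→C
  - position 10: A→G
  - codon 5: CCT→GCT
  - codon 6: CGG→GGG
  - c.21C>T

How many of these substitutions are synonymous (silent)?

Codon 1: ATG (Met) → ACG (Thr) — missense.
Codon 2: TGT (Cys) → TAT (Tyr) — missense.
Codon 3: TCT (Ser) → TCC (Ser) — synonymous.
Codon 4: ATT (Ile) → GTT (Val) — missense.
Codon 5: CCT (Pro) → GCT (Ala) — missense.
Codon 6: CGG (Arg) → GGG (Gly) — missense.
Codon 7: CTC (Leu) → CTT (Leu) — synonymous.
Synonymous: 2 of 7.

2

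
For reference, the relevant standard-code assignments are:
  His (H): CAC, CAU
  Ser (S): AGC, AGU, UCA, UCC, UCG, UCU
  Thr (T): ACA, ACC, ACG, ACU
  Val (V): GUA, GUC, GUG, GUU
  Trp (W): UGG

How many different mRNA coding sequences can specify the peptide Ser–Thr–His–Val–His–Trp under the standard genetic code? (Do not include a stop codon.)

Ser: 6 codons.
Thr: 4 codons.
His: 2 codons.
Val: 4 codons.
His: 2 codons.
Trp: 1 codon.
6 × 4 × 2 × 4 × 2 × 1 = 384.

384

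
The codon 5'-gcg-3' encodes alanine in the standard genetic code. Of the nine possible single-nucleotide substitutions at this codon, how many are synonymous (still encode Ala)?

3

Position 1: none → 0 synonymous.
Position 2: none → 0 synonymous.
Position 3: GCT, GCC, GCA → 3 synonymous.
Total: 0 + 0 + 3 = 3.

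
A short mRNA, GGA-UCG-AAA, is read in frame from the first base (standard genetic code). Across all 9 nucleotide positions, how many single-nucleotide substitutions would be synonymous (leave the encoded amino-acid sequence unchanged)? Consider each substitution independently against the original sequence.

7

Codon 1 (GGA, Gly): 3 synonymous substitutions.
Codon 2 (UCG, Ser): 3 synonymous substitutions.
Codon 3 (AAA, Lys): 1 synonymous substitution.
Total: 3 + 3 + 1 = 7.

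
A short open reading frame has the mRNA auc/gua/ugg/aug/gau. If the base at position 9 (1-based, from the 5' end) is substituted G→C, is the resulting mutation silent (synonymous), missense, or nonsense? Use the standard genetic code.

missense

Position 9 falls in codon 3: UGG → Trp.
After the substitution the codon is UGC → Cys.
Trp ≠ Cys, so this is a missense mutation.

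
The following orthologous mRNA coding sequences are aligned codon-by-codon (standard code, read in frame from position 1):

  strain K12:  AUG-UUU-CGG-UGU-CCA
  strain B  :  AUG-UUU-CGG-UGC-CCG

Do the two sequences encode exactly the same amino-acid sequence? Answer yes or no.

yes

Codon 1: AUG Met / AUG Met — identical.
Codon 2: UUU Phe / UUU Phe — identical.
Codon 3: CGG Arg / CGG Arg — identical.
Codon 4: UGU Cys / UGC Cys — synonymous.
Codon 5: CCA Pro / CCG Pro — synonymous.
Nonsynonymous differences: 0 → same protein.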